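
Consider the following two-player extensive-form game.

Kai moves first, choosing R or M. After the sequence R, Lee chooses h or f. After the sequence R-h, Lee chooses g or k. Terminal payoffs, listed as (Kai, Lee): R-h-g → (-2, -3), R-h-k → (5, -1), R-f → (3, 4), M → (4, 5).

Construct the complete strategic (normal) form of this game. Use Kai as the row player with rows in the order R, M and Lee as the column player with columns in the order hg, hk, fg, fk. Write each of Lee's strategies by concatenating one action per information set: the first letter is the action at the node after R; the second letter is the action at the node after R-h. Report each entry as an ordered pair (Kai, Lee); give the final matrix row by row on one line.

Row R: hg→(-2,-3), hk→(5,-1), fg→(3,4), fk→(3,4)
Row M: hg→(4,5), hk→(4,5), fg→(4,5), fk→(4,5)

R: (-2,-3) (5,-1) (3,4) (3,4) | M: (4,5) (4,5) (4,5) (4,5)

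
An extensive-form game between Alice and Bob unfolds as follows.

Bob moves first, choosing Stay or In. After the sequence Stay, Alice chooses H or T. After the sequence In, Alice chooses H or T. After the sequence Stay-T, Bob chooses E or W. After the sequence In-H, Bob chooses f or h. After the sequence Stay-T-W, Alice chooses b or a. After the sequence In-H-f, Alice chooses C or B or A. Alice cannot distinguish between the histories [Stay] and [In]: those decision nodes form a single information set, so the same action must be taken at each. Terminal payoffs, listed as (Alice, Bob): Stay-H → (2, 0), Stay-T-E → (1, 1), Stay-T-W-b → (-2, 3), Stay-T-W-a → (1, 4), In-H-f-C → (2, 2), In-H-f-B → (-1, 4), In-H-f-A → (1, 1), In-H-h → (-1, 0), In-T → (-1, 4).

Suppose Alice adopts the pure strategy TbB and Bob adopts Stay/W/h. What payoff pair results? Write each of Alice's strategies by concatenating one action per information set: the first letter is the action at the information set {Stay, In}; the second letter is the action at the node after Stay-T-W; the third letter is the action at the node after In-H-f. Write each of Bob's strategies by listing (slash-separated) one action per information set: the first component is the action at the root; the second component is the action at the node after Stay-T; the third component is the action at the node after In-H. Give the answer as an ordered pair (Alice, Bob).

(-2, 3)

Trace the play path from the root:
  Bob plays Stay
  Alice plays T at [Stay]
  Bob plays W at [Stay-T]
  Alice plays b at [Stay-T-W]
→ terminal payoff (-2, 3).
(Alice's choice at the node after In-H-f is never reached on this path, so it doesn't affect the outcome.)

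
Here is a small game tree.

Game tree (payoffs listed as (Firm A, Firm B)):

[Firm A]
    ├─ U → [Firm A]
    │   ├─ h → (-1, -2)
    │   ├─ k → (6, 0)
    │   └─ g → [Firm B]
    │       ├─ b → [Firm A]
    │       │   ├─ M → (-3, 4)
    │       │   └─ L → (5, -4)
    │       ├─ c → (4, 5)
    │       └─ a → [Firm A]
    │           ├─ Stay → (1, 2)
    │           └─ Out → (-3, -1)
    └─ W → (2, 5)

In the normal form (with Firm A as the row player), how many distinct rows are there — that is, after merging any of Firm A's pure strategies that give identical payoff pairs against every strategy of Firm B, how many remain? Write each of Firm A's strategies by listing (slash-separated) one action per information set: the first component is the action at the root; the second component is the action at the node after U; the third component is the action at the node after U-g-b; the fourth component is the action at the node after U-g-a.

7

Firm A has 24 pure strategies: U/h/M/Stay, U/h/M/Out, U/h/L/Stay, U/h/L/Out, U/k/M/Stay, U/k/M/Out, U/k/L/Stay, U/k/L/Out, U/g/M/Stay, U/g/M/Out, U/g/L/Stay, U/g/L/Out, W/h/M/Stay, W/h/M/Out, W/h/L/Stay, W/h/L/Out, W/k/M/Stay, W/k/M/Out, W/k/L/Stay, W/k/L/Out, W/g/M/Stay, W/g/M/Out, W/g/L/Stay, W/g/L/Out. Columns: b, c, a.
{U/h/M/Stay, U/h/M/Out, U/h/L/Stay, U/h/L/Out} → row (-1,-2) (-1,-2) (-1,-2)
{U/k/M/Stay, U/k/M/Out, U/k/L/Stay, U/k/L/Out} → row (6,0) (6,0) (6,0)
{U/g/M/Stay} → row (-3,4) (4,5) (1,2)
{U/g/M/Out} → row (-3,4) (4,5) (-3,-1)
{U/g/L/Stay} → row (5,-4) (4,5) (1,2)
{U/g/L/Out} → row (5,-4) (4,5) (-3,-1)
{W/h/M/Stay, W/h/M/Out, W/h/L/Stay, W/h/L/Out, W/k/M/Stay, W/k/M/Out, W/k/L/Stay, W/k/L/Out, W/g/M/Stay, W/g/M/Out, W/g/L/Stay, W/g/L/Out} → row (2,5) (2,5) (2,5)
That's 7 distinct rows out of 24 strategies.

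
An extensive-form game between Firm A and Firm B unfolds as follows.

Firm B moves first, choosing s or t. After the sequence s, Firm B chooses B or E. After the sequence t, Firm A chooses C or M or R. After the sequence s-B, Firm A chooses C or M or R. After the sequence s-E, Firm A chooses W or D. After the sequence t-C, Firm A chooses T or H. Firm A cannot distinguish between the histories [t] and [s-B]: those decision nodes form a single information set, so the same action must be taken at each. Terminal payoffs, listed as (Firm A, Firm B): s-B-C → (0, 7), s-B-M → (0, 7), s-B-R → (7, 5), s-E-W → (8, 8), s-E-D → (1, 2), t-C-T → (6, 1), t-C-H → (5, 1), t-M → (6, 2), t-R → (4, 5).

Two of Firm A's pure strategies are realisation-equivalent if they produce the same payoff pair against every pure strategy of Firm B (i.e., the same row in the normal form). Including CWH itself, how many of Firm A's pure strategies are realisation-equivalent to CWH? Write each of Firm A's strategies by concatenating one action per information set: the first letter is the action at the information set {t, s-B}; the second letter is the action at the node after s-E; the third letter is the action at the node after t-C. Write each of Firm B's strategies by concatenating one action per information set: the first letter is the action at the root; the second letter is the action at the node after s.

Row for CWH (columns sB, sE, tB, tE): (0,7) (8,8) (5,1) (5,1).
Every one of Firm A's information sets is on the play path for some reply by Firm B when Firm A follows CWH.
Changing the action at any of them therefore changes at least one column, so only CWH itself gives this row.

1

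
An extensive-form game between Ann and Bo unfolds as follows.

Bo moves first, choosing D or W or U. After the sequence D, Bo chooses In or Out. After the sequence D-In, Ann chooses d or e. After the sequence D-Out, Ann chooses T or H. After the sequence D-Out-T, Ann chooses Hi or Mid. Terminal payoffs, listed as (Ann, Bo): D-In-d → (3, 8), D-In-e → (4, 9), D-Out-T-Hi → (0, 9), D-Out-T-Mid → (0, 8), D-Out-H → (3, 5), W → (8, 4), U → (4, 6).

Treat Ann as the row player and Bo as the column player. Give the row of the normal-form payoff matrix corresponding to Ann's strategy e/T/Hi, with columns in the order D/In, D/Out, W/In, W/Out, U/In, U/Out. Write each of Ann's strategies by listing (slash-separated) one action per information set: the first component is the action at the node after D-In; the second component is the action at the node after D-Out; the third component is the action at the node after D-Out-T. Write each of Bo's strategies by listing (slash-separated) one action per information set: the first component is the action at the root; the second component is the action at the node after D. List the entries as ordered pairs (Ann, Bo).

vs D/In: Bo plays D → Bo plays In at [D] → Ann plays e at [D-In] → (4, 9)
vs D/Out: Bo plays D → Bo plays Out at [D] → Ann plays T at [D-Out] → Ann plays Hi at [D-Out-T] → (0, 9)
vs W/In: Bo plays W → (8, 4)
vs W/Out: Bo plays W → (8, 4)
vs U/In: Bo plays U → (4, 6)
vs U/Out: Bo plays U → (4, 6)

(4,9) (0,9) (8,4) (8,4) (4,6) (4,6)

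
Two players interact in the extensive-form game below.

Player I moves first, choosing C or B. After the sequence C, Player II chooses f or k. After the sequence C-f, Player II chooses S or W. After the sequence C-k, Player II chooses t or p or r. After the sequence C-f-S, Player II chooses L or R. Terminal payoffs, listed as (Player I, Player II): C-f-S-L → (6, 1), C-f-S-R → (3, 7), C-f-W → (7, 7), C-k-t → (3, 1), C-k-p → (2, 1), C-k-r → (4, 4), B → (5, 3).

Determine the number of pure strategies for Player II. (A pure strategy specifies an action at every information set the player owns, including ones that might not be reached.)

24

Player II owns the node after C with actions {f, k} — two choices.
Player II owns the node after C-f with actions {S, W} — two choices.
Player II owns the node after C-k with actions {t, p, r} — three choices.
Player II owns the node after C-f-S with actions {L, R} — two choices.
A pure strategy fixes one action at each information set independently, so the count is the product 2 × 2 × 3 × 2 = 24.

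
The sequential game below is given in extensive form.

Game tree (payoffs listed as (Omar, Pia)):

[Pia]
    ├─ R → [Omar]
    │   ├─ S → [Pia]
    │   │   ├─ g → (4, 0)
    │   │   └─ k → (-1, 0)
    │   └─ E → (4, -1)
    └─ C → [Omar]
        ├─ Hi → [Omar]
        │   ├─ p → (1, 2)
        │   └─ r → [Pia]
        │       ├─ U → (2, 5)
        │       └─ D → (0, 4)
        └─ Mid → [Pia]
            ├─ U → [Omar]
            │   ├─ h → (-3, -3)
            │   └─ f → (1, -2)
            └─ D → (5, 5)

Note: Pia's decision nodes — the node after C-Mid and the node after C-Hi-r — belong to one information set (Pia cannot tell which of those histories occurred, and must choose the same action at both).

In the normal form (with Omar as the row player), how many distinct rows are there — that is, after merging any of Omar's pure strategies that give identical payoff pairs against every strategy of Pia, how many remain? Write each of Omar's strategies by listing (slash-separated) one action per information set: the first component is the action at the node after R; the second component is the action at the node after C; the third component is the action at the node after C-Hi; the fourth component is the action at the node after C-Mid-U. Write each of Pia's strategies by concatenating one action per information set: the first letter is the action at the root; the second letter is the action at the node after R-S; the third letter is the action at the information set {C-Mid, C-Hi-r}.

Omar has 16 pure strategies: S/Hi/p/h, S/Hi/p/f, S/Hi/r/h, S/Hi/r/f, S/Mid/p/h, S/Mid/p/f, S/Mid/r/h, S/Mid/r/f, E/Hi/p/h, E/Hi/p/f, E/Hi/r/h, E/Hi/r/f, E/Mid/p/h, E/Mid/p/f, E/Mid/r/h, E/Mid/r/f. Columns: RgU, RgD, RkU, RkD, CgU, CgD, CkU, CkD.
{S/Hi/p/h, S/Hi/p/f} → row (4,0) (4,0) (-1,0) (-1,0) (1,2) (1,2) (1,2) (1,2)
{S/Hi/r/h, S/Hi/r/f} → row (4,0) (4,0) (-1,0) (-1,0) (2,5) (0,4) (2,5) (0,4)
{S/Mid/p/h, S/Mid/r/h} → row (4,0) (4,0) (-1,0) (-1,0) (-3,-3) (5,5) (-3,-3) (5,5)
{S/Mid/p/f, S/Mid/r/f} → row (4,0) (4,0) (-1,0) (-1,0) (1,-2) (5,5) (1,-2) (5,5)
{E/Hi/p/h, E/Hi/p/f} → row (4,-1) (4,-1) (4,-1) (4,-1) (1,2) (1,2) (1,2) (1,2)
{E/Hi/r/h, E/Hi/r/f} → row (4,-1) (4,-1) (4,-1) (4,-1) (2,5) (0,4) (2,5) (0,4)
{E/Mid/p/h, E/Mid/r/h} → row (4,-1) (4,-1) (4,-1) (4,-1) (-3,-3) (5,5) (-3,-3) (5,5)
{E/Mid/p/f, E/Mid/r/f} → row (4,-1) (4,-1) (4,-1) (4,-1) (1,-2) (5,5) (1,-2) (5,5)
That's 8 distinct rows out of 16 strategies.

8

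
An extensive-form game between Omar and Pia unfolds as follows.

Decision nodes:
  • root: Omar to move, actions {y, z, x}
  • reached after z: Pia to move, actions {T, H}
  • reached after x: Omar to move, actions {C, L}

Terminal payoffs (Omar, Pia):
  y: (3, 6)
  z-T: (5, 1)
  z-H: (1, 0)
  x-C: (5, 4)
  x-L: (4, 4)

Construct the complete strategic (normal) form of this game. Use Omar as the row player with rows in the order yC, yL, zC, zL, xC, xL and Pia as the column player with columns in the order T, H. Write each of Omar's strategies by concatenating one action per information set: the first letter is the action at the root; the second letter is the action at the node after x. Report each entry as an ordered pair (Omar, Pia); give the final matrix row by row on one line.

yC: (3,6) (3,6) | yL: (3,6) (3,6) | zC: (5,1) (1,0) | zL: (5,1) (1,0) | xC: (5,4) (5,4) | xL: (4,4) (4,4)

            T        H
  yC    (3,6)    (3,6)
  yL    (3,6)    (3,6)
  zC    (5,1)    (1,0)
  zL    (5,1)    (1,0)
  xC    (5,4)    (5,4)
  xL    (4,4)    (4,4)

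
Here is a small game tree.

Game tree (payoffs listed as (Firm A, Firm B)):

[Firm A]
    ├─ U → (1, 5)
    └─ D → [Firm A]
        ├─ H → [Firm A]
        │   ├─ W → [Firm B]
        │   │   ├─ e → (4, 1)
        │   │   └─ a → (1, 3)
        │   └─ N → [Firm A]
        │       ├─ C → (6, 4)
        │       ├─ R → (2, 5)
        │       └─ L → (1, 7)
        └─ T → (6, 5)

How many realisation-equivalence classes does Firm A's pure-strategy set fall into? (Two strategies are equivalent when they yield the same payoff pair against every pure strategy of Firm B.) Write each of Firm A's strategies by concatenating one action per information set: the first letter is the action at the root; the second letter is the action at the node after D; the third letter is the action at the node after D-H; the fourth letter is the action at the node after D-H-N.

6

Firm A has 24 pure strategies: UHWC, UHWR, UHWL, UHNC, UHNR, UHNL, UTWC, UTWR, UTWL, UTNC, UTNR, UTNL, DHWC, DHWR, DHWL, DHNC, DHNR, DHNL, DTWC, DTWR, DTWL, DTNC, DTNR, DTNL. Columns: e, a.
{UHWC, UHWR, UHWL, UHNC, UHNR, UHNL, UTWC, UTWR, UTWL, UTNC, UTNR, UTNL} → row (1,5) (1,5)
{DHWC, DHWR, DHWL} → row (4,1) (1,3)
{DHNC} → row (6,4) (6,4)
{DHNR} → row (2,5) (2,5)
{DHNL} → row (1,7) (1,7)
{DTWC, DTWR, DTWL, DTNC, DTNR, DTNL} → row (6,5) (6,5)
That's 6 distinct rows out of 24 strategies.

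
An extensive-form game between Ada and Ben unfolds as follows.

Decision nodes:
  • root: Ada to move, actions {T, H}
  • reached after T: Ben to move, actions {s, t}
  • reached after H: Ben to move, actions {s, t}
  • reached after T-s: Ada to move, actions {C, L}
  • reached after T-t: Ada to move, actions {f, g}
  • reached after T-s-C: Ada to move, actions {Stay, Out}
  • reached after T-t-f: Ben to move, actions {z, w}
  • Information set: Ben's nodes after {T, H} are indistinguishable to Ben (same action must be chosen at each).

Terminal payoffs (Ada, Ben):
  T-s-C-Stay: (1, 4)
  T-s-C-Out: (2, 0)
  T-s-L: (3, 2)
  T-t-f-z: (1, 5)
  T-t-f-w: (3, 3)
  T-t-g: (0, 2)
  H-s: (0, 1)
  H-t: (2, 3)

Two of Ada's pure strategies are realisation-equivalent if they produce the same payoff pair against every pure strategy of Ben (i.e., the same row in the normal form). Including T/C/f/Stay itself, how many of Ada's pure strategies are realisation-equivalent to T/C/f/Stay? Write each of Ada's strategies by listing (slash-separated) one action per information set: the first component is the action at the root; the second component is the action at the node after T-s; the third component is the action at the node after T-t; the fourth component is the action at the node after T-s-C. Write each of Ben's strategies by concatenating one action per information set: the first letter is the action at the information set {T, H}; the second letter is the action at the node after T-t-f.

Row for T/C/f/Stay (columns sz, sw, tz, tw): (1,4) (1,4) (1,5) (3,3).
Every one of Ada's information sets is on the play path for some reply by Ben when Ada follows T/C/f/Stay.
Changing the action at any of them therefore changes at least one column, so only T/C/f/Stay itself gives this row.

1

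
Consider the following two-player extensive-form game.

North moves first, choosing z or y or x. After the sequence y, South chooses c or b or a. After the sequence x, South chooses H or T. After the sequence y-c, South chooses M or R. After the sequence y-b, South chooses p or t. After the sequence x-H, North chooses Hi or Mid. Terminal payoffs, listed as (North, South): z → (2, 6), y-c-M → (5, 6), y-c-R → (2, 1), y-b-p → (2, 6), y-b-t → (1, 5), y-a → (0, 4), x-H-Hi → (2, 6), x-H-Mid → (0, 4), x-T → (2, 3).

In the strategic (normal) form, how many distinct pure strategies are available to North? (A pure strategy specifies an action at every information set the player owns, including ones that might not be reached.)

North owns the root with actions {z, y, x} — three choices.
North owns the node after x-H with actions {Hi, Mid} — two choices.
A pure strategy fixes one action at each information set independently, so the count is the product 3 × 2 = 6.

6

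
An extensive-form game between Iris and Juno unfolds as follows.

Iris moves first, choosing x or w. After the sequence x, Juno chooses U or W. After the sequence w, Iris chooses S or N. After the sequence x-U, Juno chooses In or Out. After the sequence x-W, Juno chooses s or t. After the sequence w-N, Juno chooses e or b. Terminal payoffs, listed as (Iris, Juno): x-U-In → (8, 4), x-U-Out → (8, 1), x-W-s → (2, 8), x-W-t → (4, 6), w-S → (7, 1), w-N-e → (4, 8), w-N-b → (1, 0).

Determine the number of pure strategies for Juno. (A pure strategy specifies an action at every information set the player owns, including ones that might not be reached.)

Juno owns the node after x with actions {U, W} — two choices.
Juno owns the node after x-U with actions {In, Out} — two choices.
Juno owns the node after x-W with actions {s, t} — two choices.
Juno owns the node after w-N with actions {e, b} — two choices.
A pure strategy fixes one action at each information set independently, so the count is the product 2 × 2 × 2 × 2 = 16.

16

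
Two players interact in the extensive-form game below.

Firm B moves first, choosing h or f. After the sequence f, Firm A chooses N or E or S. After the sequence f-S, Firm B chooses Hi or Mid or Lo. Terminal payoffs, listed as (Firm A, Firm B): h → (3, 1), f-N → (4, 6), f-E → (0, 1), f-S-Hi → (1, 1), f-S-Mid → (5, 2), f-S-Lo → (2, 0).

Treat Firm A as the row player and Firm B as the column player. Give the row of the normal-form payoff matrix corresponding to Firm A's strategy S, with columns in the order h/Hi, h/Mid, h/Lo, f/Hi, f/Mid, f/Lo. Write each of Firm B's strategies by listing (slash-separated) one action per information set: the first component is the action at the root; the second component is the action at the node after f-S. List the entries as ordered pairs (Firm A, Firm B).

vs h/Hi: Firm B plays h → (3, 1)
vs h/Mid: Firm B plays h → (3, 1)
vs h/Lo: Firm B plays h → (3, 1)
vs f/Hi: Firm B plays f → Firm A plays S at [f] → Firm B plays Hi at [f-S] → (1, 1)
vs f/Mid: Firm B plays f → Firm A plays S at [f] → Firm B plays Mid at [f-S] → (5, 2)
vs f/Lo: Firm B plays f → Firm A plays S at [f] → Firm B plays Lo at [f-S] → (2, 0)

(3,1) (3,1) (3,1) (1,1) (5,2) (2,0)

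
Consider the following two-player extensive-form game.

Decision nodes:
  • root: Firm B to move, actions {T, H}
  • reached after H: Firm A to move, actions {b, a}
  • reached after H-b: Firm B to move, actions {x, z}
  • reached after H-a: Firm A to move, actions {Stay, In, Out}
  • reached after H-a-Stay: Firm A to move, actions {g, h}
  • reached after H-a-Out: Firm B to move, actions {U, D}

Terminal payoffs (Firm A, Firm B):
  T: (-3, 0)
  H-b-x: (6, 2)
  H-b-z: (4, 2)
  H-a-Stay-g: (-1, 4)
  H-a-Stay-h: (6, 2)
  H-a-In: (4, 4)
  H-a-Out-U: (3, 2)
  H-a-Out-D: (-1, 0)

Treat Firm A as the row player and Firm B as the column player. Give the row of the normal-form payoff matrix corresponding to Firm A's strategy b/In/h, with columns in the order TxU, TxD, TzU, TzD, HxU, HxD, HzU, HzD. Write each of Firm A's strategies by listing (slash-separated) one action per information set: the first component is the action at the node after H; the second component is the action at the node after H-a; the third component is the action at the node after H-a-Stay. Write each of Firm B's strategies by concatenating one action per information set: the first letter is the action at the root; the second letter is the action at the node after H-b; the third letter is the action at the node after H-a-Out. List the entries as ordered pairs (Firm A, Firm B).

vs TxU: Firm B plays T → (-3, 0)
vs TxD: Firm B plays T → (-3, 0)
vs TzU: Firm B plays T → (-3, 0)
vs TzD: Firm B plays T → (-3, 0)
vs HxU: Firm B plays H → Firm A plays b at [H] → Firm B plays x at [H-b] → (6, 2)
vs HxD: Firm B plays H → Firm A plays b at [H] → Firm B plays x at [H-b] → (6, 2)
vs HzU: Firm B plays H → Firm A plays b at [H] → Firm B plays z at [H-b] → (4, 2)
vs HzD: Firm B plays H → Firm A plays b at [H] → Firm B plays z at [H-b] → (4, 2)

(-3,0) (-3,0) (-3,0) (-3,0) (6,2) (6,2) (4,2) (4,2)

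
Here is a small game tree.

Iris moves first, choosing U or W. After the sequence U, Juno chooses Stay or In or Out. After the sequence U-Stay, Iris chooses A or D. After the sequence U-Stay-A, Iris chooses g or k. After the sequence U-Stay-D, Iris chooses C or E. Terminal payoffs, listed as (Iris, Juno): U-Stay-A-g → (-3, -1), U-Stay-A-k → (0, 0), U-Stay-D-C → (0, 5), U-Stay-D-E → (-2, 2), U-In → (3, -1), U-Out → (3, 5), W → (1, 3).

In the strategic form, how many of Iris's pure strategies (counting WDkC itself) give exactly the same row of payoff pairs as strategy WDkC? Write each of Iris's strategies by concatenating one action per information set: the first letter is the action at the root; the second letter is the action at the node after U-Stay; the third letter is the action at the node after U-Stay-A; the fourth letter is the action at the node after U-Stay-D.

8

Row for WDkC (columns Stay, In, Out): (1,3) (1,3) (1,3).
Under WDkC, Iris's choice at the node after U-Stay and at the node after U-Stay-A and at the node after U-Stay-D can never be reached regardless of what Juno does, so varying those choices leaves every outcome unchanged.
Holding the reachable choices fixed and varying the unreachable ones freely already gives 2 × 2 × 2 = 8 equivalent strategies.
No other strategy reproduces this row, so those 8 are the full class: WAgC, WAgE, WAkC, WAkE, WDgC, WDgE, WDkC, WDkE.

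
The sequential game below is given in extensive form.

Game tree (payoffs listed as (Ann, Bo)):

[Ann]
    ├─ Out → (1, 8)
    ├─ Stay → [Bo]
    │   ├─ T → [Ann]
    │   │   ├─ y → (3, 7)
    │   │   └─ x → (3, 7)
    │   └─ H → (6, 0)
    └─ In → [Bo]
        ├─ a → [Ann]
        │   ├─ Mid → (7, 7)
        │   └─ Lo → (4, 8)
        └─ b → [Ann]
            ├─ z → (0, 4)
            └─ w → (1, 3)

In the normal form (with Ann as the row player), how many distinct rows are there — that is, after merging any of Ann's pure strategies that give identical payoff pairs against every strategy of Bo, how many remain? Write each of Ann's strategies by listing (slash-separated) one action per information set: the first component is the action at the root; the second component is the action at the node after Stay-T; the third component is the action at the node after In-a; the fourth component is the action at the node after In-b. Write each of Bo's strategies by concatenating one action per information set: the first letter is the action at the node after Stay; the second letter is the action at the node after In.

6

Ann has 24 pure strategies: Out/y/Mid/z, Out/y/Mid/w, Out/y/Lo/z, Out/y/Lo/w, Out/x/Mid/z, Out/x/Mid/w, Out/x/Lo/z, Out/x/Lo/w, Stay/y/Mid/z, Stay/y/Mid/w, Stay/y/Lo/z, Stay/y/Lo/w, Stay/x/Mid/z, Stay/x/Mid/w, Stay/x/Lo/z, Stay/x/Lo/w, In/y/Mid/z, In/y/Mid/w, In/y/Lo/z, In/y/Lo/w, In/x/Mid/z, In/x/Mid/w, In/x/Lo/z, In/x/Lo/w. Columns: Ta, Tb, Ha, Hb.
{Out/y/Mid/z, Out/y/Mid/w, Out/y/Lo/z, Out/y/Lo/w, Out/x/Mid/z, Out/x/Mid/w, Out/x/Lo/z, Out/x/Lo/w} → row (1,8) (1,8) (1,8) (1,8)
{Stay/y/Mid/z, Stay/y/Mid/w, Stay/y/Lo/z, Stay/y/Lo/w, Stay/x/Mid/z, Stay/x/Mid/w, Stay/x/Lo/z, Stay/x/Lo/w} → row (3,7) (3,7) (6,0) (6,0)
{In/y/Mid/z, In/x/Mid/z} → row (7,7) (0,4) (7,7) (0,4)
{In/y/Mid/w, In/x/Mid/w} → row (7,7) (1,3) (7,7) (1,3)
{In/y/Lo/z, In/x/Lo/z} → row (4,8) (0,4) (4,8) (0,4)
{In/y/Lo/w, In/x/Lo/w} → row (4,8) (1,3) (4,8) (1,3)
That's 6 distinct rows out of 24 strategies.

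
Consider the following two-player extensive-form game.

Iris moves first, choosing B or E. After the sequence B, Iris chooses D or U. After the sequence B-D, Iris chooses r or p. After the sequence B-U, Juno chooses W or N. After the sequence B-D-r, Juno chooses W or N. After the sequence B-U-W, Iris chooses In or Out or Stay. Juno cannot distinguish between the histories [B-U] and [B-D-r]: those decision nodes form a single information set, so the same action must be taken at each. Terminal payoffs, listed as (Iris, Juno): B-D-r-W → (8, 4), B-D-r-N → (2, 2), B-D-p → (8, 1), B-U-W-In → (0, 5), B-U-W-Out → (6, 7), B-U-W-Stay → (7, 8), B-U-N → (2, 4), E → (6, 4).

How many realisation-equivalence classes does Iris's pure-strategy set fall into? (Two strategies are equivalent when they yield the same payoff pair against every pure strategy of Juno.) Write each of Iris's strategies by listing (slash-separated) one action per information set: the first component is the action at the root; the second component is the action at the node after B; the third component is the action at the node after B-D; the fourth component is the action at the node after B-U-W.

Iris has 24 pure strategies: B/D/r/In, B/D/r/Out, B/D/r/Stay, B/D/p/In, B/D/p/Out, B/D/p/Stay, B/U/r/In, B/U/r/Out, B/U/r/Stay, B/U/p/In, B/U/p/Out, B/U/p/Stay, E/D/r/In, E/D/r/Out, E/D/r/Stay, E/D/p/In, E/D/p/Out, E/D/p/Stay, E/U/r/In, E/U/r/Out, E/U/r/Stay, E/U/p/In, E/U/p/Out, E/U/p/Stay. Columns: W, N.
{B/D/r/In, B/D/r/Out, B/D/r/Stay} → row (8,4) (2,2)
{B/D/p/In, B/D/p/Out, B/D/p/Stay} → row (8,1) (8,1)
{B/U/r/In, B/U/p/In} → row (0,5) (2,4)
{B/U/r/Out, B/U/p/Out} → row (6,7) (2,4)
{B/U/r/Stay, B/U/p/Stay} → row (7,8) (2,4)
{E/D/r/In, E/D/r/Out, E/D/r/Stay, E/D/p/In, E/D/p/Out, E/D/p/Stay, E/U/r/In, E/U/r/Out, E/U/r/Stay, E/U/p/In, E/U/p/Out, E/U/p/Stay} → row (6,4) (6,4)
That's 6 distinct rows out of 24 strategies.

6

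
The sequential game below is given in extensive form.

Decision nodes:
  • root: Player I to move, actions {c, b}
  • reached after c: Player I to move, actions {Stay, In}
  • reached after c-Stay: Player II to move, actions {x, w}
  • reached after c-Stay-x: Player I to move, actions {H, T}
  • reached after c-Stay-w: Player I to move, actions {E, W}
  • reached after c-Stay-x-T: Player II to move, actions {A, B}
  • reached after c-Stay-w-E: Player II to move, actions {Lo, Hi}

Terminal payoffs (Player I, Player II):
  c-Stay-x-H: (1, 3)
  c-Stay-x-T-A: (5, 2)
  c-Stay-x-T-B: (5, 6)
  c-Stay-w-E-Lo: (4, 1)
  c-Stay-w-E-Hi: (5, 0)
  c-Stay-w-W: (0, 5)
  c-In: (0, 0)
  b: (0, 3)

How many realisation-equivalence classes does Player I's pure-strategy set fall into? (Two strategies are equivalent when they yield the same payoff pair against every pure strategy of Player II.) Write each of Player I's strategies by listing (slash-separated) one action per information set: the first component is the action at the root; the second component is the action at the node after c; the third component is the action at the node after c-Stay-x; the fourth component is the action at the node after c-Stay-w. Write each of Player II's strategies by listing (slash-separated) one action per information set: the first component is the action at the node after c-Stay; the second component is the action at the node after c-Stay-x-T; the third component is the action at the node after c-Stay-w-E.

Player I has 16 pure strategies: c/Stay/H/E, c/Stay/H/W, c/Stay/T/E, c/Stay/T/W, c/In/H/E, c/In/H/W, c/In/T/E, c/In/T/W, b/Stay/H/E, b/Stay/H/W, b/Stay/T/E, b/Stay/T/W, b/In/H/E, b/In/H/W, b/In/T/E, b/In/T/W. Columns: x/A/Lo, x/A/Hi, x/B/Lo, x/B/Hi, w/A/Lo, w/A/Hi, w/B/Lo, w/B/Hi.
{c/Stay/H/E} → row (1,3) (1,3) (1,3) (1,3) (4,1) (5,0) (4,1) (5,0)
{c/Stay/H/W} → row (1,3) (1,3) (1,3) (1,3) (0,5) (0,5) (0,5) (0,5)
{c/Stay/T/E} → row (5,2) (5,2) (5,6) (5,6) (4,1) (5,0) (4,1) (5,0)
{c/Stay/T/W} → row (5,2) (5,2) (5,6) (5,6) (0,5) (0,5) (0,5) (0,5)
{c/In/H/E, c/In/H/W, c/In/T/E, c/In/T/W} → row (0,0) (0,0) (0,0) (0,0) (0,0) (0,0) (0,0) (0,0)
{b/Stay/H/E, b/Stay/H/W, b/Stay/T/E, b/Stay/T/W, b/In/H/E, b/In/H/W, b/In/T/E, b/In/T/W} → row (0,3) (0,3) (0,3) (0,3) (0,3) (0,3) (0,3) (0,3)
That's 6 distinct rows out of 16 strategies.

6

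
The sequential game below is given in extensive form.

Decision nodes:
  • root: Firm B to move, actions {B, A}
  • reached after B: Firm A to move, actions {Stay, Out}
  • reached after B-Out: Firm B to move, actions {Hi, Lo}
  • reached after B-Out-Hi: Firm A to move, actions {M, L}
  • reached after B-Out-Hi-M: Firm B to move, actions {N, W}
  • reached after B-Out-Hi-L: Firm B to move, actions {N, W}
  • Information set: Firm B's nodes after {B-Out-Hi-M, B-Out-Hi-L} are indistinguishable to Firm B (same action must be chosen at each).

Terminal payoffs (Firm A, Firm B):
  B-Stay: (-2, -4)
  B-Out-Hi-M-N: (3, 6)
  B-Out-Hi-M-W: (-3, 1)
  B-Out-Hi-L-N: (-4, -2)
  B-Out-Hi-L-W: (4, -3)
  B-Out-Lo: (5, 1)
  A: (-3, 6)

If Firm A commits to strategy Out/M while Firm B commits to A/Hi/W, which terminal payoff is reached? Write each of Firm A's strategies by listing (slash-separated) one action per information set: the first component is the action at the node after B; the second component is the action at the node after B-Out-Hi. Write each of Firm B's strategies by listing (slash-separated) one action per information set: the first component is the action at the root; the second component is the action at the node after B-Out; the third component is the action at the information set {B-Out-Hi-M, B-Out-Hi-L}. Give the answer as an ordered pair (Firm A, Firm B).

(-3, 6)

Trace the play path from the root:
  Firm B plays A
→ terminal payoff (-3, 6).
(Firm A's choice at the node after B is never reached on this path, so it doesn't affect the outcome.)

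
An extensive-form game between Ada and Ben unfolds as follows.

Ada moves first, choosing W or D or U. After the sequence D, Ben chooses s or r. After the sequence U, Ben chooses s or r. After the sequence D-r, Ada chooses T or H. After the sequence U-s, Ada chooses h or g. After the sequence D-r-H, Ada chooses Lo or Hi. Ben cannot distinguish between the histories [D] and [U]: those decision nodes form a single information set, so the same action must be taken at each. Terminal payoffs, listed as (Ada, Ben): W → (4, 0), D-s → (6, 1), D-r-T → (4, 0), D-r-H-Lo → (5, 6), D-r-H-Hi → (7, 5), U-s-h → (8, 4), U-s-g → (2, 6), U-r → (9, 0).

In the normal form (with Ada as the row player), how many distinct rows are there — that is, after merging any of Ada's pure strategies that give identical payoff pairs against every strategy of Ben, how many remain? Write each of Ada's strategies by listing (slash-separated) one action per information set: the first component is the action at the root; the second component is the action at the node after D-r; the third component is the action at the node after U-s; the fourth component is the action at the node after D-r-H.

Ada has 24 pure strategies: W/T/h/Lo, W/T/h/Hi, W/T/g/Lo, W/T/g/Hi, W/H/h/Lo, W/H/h/Hi, W/H/g/Lo, W/H/g/Hi, D/T/h/Lo, D/T/h/Hi, D/T/g/Lo, D/T/g/Hi, D/H/h/Lo, D/H/h/Hi, D/H/g/Lo, D/H/g/Hi, U/T/h/Lo, U/T/h/Hi, U/T/g/Lo, U/T/g/Hi, U/H/h/Lo, U/H/h/Hi, U/H/g/Lo, U/H/g/Hi. Columns: s, r.
{W/T/h/Lo, W/T/h/Hi, W/T/g/Lo, W/T/g/Hi, W/H/h/Lo, W/H/h/Hi, W/H/g/Lo, W/H/g/Hi} → row (4,0) (4,0)
{D/T/h/Lo, D/T/h/Hi, D/T/g/Lo, D/T/g/Hi} → row (6,1) (4,0)
{D/H/h/Lo, D/H/g/Lo} → row (6,1) (5,6)
{D/H/h/Hi, D/H/g/Hi} → row (6,1) (7,5)
{U/T/h/Lo, U/T/h/Hi, U/H/h/Lo, U/H/h/Hi} → row (8,4) (9,0)
{U/T/g/Lo, U/T/g/Hi, U/H/g/Lo, U/H/g/Hi} → row (2,6) (9,0)
That's 6 distinct rows out of 24 strategies.

6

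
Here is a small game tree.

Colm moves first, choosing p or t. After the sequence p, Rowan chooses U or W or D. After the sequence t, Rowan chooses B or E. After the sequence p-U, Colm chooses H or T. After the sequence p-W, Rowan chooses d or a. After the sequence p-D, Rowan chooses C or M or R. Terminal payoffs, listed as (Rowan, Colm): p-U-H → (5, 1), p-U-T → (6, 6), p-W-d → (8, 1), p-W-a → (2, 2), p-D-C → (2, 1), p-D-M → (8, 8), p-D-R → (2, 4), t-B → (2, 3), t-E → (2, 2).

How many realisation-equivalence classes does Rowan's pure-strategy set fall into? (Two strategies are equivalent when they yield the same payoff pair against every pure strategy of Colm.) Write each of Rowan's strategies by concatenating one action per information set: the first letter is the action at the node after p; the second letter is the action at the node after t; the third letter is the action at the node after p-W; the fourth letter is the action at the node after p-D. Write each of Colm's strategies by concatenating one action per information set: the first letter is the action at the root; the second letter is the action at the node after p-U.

Rowan has 36 pure strategies: UBdC, UBdM, UBdR, UBaC, UBaM, UBaR, UEdC, UEdM, UEdR, UEaC, UEaM, UEaR, WBdC, WBdM, WBdR, WBaC, WBaM, WBaR, WEdC, WEdM, WEdR, WEaC, WEaM, WEaR, DBdC, DBdM, DBdR, DBaC, DBaM, DBaR, DEdC, DEdM, DEdR, DEaC, DEaM, DEaR. Columns: pH, pT, tH, tT.
{UBdC, UBdM, UBdR, UBaC, UBaM, UBaR} → row (5,1) (6,6) (2,3) (2,3)
{UEdC, UEdM, UEdR, UEaC, UEaM, UEaR} → row (5,1) (6,6) (2,2) (2,2)
{WBdC, WBdM, WBdR} → row (8,1) (8,1) (2,3) (2,3)
{WBaC, WBaM, WBaR} → row (2,2) (2,2) (2,3) (2,3)
{WEdC, WEdM, WEdR} → row (8,1) (8,1) (2,2) (2,2)
{WEaC, WEaM, WEaR} → row (2,2) (2,2) (2,2) (2,2)
{DBdC, DBaC} → row (2,1) (2,1) (2,3) (2,3)
{DBdM, DBaM} → row (8,8) (8,8) (2,3) (2,3)
{DBdR, DBaR} → row (2,4) (2,4) (2,3) (2,3)
{DEdC, DEaC} → row (2,1) (2,1) (2,2) (2,2)
{DEdM, DEaM} → row (8,8) (8,8) (2,2) (2,2)
{DEdR, DEaR} → row (2,4) (2,4) (2,2) (2,2)
That's 12 distinct rows out of 36 strategies.

12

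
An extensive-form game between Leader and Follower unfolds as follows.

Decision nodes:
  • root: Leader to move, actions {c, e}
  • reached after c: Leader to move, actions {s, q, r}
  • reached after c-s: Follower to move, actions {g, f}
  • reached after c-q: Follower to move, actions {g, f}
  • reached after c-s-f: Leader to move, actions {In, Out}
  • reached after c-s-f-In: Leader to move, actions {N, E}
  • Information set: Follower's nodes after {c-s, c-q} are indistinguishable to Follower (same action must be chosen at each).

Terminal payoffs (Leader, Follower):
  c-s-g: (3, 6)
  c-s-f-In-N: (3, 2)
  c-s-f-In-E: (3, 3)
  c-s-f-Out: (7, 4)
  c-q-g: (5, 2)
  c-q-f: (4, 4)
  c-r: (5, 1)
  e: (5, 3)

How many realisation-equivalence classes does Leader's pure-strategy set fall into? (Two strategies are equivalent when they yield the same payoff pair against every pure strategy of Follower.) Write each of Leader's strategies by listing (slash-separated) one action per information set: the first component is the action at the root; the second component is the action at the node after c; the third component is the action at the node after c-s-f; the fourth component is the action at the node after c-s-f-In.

Leader has 24 pure strategies: c/s/In/N, c/s/In/E, c/s/Out/N, c/s/Out/E, c/q/In/N, c/q/In/E, c/q/Out/N, c/q/Out/E, c/r/In/N, c/r/In/E, c/r/Out/N, c/r/Out/E, e/s/In/N, e/s/In/E, e/s/Out/N, e/s/Out/E, e/q/In/N, e/q/In/E, e/q/Out/N, e/q/Out/E, e/r/In/N, e/r/In/E, e/r/Out/N, e/r/Out/E. Columns: g, f.
{c/s/In/N} → row (3,6) (3,2)
{c/s/In/E} → row (3,6) (3,3)
{c/s/Out/N, c/s/Out/E} → row (3,6) (7,4)
{c/q/In/N, c/q/In/E, c/q/Out/N, c/q/Out/E} → row (5,2) (4,4)
{c/r/In/N, c/r/In/E, c/r/Out/N, c/r/Out/E} → row (5,1) (5,1)
{e/s/In/N, e/s/In/E, e/s/Out/N, e/s/Out/E, e/q/In/N, e/q/In/E, e/q/Out/N, e/q/Out/E, e/r/In/N, e/r/In/E, e/r/Out/N, e/r/Out/E} → row (5,3) (5,3)
That's 6 distinct rows out of 24 strategies.

6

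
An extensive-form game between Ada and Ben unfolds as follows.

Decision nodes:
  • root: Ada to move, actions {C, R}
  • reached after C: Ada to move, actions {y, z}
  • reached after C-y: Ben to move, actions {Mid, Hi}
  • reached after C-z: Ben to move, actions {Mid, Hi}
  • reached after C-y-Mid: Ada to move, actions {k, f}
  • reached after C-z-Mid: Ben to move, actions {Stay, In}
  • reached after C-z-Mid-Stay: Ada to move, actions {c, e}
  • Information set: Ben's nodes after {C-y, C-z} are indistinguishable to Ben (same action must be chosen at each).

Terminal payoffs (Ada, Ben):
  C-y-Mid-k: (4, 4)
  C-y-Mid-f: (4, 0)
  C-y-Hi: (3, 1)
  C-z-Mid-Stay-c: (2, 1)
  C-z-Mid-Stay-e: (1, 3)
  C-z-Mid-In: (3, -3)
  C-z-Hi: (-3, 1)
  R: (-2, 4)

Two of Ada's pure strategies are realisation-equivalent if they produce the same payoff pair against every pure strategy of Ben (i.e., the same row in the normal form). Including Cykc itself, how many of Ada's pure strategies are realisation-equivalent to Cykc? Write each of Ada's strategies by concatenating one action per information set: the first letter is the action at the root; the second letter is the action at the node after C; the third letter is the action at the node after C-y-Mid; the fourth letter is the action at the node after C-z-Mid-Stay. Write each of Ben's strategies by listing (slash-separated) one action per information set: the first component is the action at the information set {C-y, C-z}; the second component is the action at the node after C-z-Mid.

2

Row for Cykc (columns Mid/Stay, Mid/In, Hi/Stay, Hi/In): (4,4) (4,4) (3,1) (3,1).
Under Cykc, Ada's choice at the node after C-z-Mid-Stay can never be reached regardless of what Ben does, so varying those choices leaves every outcome unchanged.
Holding the reachable choices fixed and varying the unreachable one freely already gives 2 equivalent strategies.
No other strategy reproduces this row, so those 2 are the full class: Cykc, Cyke.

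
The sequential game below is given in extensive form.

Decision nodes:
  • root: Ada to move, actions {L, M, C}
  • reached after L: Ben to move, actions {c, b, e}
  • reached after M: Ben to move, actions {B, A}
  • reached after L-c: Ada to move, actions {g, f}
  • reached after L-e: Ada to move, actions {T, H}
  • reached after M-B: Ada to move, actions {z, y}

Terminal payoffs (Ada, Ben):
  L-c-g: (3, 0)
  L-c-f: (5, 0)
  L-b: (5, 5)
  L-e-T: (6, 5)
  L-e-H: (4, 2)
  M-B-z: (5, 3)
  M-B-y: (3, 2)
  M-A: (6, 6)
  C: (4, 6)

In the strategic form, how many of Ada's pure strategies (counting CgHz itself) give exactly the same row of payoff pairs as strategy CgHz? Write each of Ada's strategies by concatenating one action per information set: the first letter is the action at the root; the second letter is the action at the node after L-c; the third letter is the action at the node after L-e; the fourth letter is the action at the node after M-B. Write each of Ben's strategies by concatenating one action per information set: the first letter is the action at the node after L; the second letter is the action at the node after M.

8

Row for CgHz (columns cB, cA, bB, bA, eB, eA): (4,6) (4,6) (4,6) (4,6) (4,6) (4,6).
Under CgHz, Ada's choice at the node after L-c and at the node after L-e and at the node after M-B can never be reached regardless of what Ben does, so varying those choices leaves every outcome unchanged.
Holding the reachable choices fixed and varying the unreachable ones freely already gives 2 × 2 × 2 = 8 equivalent strategies.
No other strategy reproduces this row, so those 8 are the full class: CgTz, CgTy, CgHz, CgHy, CfTz, CfTy, CfHz, CfHy.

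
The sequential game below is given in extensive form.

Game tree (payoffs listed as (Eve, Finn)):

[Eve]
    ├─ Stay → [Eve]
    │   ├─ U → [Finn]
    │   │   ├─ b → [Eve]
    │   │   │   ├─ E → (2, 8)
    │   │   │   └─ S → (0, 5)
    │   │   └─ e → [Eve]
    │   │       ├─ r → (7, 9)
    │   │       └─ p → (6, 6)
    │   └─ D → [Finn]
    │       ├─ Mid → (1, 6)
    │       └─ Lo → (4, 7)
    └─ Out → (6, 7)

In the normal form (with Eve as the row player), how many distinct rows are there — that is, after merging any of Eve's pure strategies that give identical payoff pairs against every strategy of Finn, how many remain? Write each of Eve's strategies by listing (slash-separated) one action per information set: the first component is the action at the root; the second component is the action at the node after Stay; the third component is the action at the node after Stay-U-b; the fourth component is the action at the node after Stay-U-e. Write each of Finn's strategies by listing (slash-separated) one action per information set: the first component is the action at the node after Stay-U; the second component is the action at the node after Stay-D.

6

Eve has 16 pure strategies: Stay/U/E/r, Stay/U/E/p, Stay/U/S/r, Stay/U/S/p, Stay/D/E/r, Stay/D/E/p, Stay/D/S/r, Stay/D/S/p, Out/U/E/r, Out/U/E/p, Out/U/S/r, Out/U/S/p, Out/D/E/r, Out/D/E/p, Out/D/S/r, Out/D/S/p. Columns: b/Mid, b/Lo, e/Mid, e/Lo.
{Stay/U/E/r} → row (2,8) (2,8) (7,9) (7,9)
{Stay/U/E/p} → row (2,8) (2,8) (6,6) (6,6)
{Stay/U/S/r} → row (0,5) (0,5) (7,9) (7,9)
{Stay/U/S/p} → row (0,5) (0,5) (6,6) (6,6)
{Stay/D/E/r, Stay/D/E/p, Stay/D/S/r, Stay/D/S/p} → row (1,6) (4,7) (1,6) (4,7)
{Out/U/E/r, Out/U/E/p, Out/U/S/r, Out/U/S/p, Out/D/E/r, Out/D/E/p, Out/D/S/r, Out/D/S/p} → row (6,7) (6,7) (6,7) (6,7)
That's 6 distinct rows out of 16 strategies.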